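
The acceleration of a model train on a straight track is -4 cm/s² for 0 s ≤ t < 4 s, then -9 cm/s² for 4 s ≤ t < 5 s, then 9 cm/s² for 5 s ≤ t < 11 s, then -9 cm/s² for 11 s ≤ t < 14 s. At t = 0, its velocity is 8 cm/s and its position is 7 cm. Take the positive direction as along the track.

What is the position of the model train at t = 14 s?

On each constant-a segment, Δv = aΔt and Δx = v₀Δt + ½aΔt²; chain segment to segment.
0–4 s: v starts 8 cm/s; Δx = 8·4 + ½·-4·4² = 0 cm; v ends -8 cm/s.
4–5 s: v starts -8 cm/s; Δx = -8·1 + ½·-9·1² = -12.5 cm; v ends -17 cm/s.
5–11 s: v starts -17 cm/s; Δx = -17·6 + ½·9·6² = 60 cm; v ends 37 cm/s.
11–14 s: v starts 37 cm/s; Δx = 37·3 + ½·-9·3² = 70.5 cm; v ends 10 cm/s.
x(14) = 7 + Σ Δx = 125 cm.

125 cm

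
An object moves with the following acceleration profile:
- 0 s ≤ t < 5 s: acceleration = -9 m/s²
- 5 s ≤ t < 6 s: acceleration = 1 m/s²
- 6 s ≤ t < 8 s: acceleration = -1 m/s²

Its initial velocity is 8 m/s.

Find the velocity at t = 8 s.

Δv equals the area under the a-t graph; then v = v₀ + Δv.
0–5 s: -9 × 5 = -45 m/s
5–6 s: 1 × 1 = 1 m/s
6–8 s: -1 × 2 = -2 m/s
Δv = -46 m/s, so v(8) = 8 + (-46) = -38 m/s.

-38 m/s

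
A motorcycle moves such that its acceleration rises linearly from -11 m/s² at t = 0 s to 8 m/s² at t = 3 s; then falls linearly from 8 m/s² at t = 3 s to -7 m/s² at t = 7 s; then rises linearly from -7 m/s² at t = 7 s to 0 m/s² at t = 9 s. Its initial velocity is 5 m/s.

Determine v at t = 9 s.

-4.5 m/s

Δv equals the area under the a-t graph; then v = v₀ + Δv.
0–3 s: ½(-11 + 8)(3) = -4.5 m/s
3–7 s: ½(8 + -7)(4) = 2 m/s
7–9 s: ½(-7 + 0)(2) = -7 m/s
Δv = -9.5 m/s, so v(9) = 5 + (-9.5) = -4.5 m/s.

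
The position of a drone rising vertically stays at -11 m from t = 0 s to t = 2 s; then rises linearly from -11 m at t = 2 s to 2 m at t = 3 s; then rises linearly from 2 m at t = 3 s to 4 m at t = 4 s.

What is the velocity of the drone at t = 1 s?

Velocity is the slope of the x-t graph on 0–2 s: (-11 − -11)/(2 − 0) = 0 m/s.

0 m/s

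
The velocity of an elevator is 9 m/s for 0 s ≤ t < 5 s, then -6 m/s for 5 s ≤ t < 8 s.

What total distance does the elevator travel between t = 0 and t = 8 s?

63 m

Distance (not displacement) is the total path length: add the absolute areas under v-t.
0–5 s: |9| × 5 = 45 m
5–8 s: |-6| × 3 = 18 m
Total distance = 63 m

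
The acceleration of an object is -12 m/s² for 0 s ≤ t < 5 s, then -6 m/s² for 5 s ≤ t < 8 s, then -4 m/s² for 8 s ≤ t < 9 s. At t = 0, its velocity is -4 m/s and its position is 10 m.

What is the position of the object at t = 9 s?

-463 m

On each constant-a segment, Δv = aΔt and Δx = v₀Δt + ½aΔt²; chain segment to segment.
0–5 s: v starts -4 m/s; Δx = -4·5 + ½·-12·5² = -170 m; v ends -64 m/s.
5–8 s: v starts -64 m/s; Δx = -64·3 + ½·-6·3² = -219 m; v ends -82 m/s.
8–9 s: v starts -82 m/s; Δx = -82·1 + ½·-4·1² = -84 m; v ends -86 m/s.
x(9) = 10 + Σ Δx = -463 m.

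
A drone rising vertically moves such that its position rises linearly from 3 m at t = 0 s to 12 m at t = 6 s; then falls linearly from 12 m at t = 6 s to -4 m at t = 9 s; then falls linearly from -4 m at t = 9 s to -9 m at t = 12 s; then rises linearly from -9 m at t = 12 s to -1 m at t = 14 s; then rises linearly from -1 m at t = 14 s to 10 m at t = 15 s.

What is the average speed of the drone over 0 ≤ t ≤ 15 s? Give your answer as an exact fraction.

49/15 m/s

Average speed = (total path length)/(elapsed time); on a piecewise-linear x-t graph the path length is Σ|Δx|.
0–6 s: |Δx| = |12 − 3| = 9 m
6–9 s: |Δx| = |-4 − 12| = 16 m
9–12 s: |Δx| = |-9 − -4| = 5 m
12–14 s: |Δx| = |-1 − -9| = 8 m
14–15 s: |Δx| = |10 − -1| = 11 m
Total path = 49 m; average speed = 49/15 = 49/15 m/s.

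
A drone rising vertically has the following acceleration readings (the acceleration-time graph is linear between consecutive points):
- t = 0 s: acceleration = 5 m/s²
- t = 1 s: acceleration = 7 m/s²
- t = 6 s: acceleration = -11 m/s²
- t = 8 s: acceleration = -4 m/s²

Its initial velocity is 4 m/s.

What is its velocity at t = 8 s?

Δv equals the area under the a-t graph; then v = v₀ + Δv.
0–1 s: ½(5 + 7)(1) = 6 m/s
1–6 s: ½(7 + -11)(5) = -10 m/s
6–8 s: ½(-11 + -4)(2) = -15 m/s
Δv = -19 m/s, so v(8) = 4 + (-19) = -15 m/s.

-15 m/s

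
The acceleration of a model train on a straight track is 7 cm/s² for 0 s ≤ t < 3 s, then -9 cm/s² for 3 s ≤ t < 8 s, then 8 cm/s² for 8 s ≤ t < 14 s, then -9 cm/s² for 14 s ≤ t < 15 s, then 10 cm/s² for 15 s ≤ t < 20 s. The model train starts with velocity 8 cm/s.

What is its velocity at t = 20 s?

73 cm/s

Δv equals the area under the a-t graph; then v = v₀ + Δv.
0–3 s: 7 × 3 = 21 cm/s
3–8 s: -9 × 5 = -45 cm/s
8–14 s: 8 × 6 = 48 cm/s
14–15 s: -9 × 1 = -9 cm/s
15–20 s: 10 × 5 = 50 cm/s
Δv = 65 cm/s, so v(20) = 8 + (65) = 73 cm/s.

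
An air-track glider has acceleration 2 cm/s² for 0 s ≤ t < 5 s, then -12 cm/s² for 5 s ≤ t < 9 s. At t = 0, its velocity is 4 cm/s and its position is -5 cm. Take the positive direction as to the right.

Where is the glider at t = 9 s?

0 cm

On each constant-a segment, Δv = aΔt and Δx = v₀Δt + ½aΔt²; chain segment to segment.
0–5 s: v starts 4 cm/s; Δx = 4·5 + ½·2·5² = 45 cm; v ends 14 cm/s.
5–9 s: v starts 14 cm/s; Δx = 14·4 + ½·-12·4² = -40 cm; v ends -34 cm/s.
x(9) = -5 + Σ Δx = 0 cm.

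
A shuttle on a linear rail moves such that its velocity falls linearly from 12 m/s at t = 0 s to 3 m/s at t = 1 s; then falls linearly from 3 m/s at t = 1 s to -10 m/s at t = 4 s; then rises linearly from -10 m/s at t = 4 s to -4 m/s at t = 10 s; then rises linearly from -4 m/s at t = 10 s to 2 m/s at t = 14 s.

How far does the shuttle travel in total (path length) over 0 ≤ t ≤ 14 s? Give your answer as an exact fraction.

2681/39 m

Distance (not displacement) is the total path length: add the absolute areas under v-t.
0–1 s: |½(12 + 3)(1)| = 7.5 m
1–4 s: v = 0 at t = 22/13 s; triangle areas 27/26 + 150/13 = 327/26 m
4–10 s: |½(-10 + -4)(6)| = 42 m
10–14 s: v = 0 at t = 38/3 s; triangle areas 16/3 + 4/3 = 20/3 m
Total distance = 2681/39 m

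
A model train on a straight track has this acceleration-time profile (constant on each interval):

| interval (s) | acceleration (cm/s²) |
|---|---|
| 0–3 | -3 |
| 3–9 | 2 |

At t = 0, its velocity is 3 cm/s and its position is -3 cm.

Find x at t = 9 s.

-7.5 cm

On each constant-a segment, Δv = aΔt and Δx = v₀Δt + ½aΔt²; chain segment to segment.
0–3 s: v starts 3 cm/s; Δx = 3·3 + ½·-3·3² = -4.5 cm; v ends -6 cm/s.
3–9 s: v starts -6 cm/s; Δx = -6·6 + ½·2·6² = 0 cm; v ends 6 cm/s.
x(9) = -3 + Σ Δx = -7.5 cm.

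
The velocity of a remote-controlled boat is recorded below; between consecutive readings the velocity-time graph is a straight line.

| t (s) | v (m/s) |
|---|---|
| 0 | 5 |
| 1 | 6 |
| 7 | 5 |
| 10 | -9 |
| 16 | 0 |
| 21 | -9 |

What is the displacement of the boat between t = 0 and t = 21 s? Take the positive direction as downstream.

-17 m

Displacement is the signed area under the v-t curve.
0–1 s: ½(5 + 6)(1) = 5.5 m
1–7 s: ½(6 + 5)(6) = 33 m
7–10 s: ½(5 + -9)(3) = -6 m
10–16 s: ½(-9 + 0)(6) = -27 m
16–21 s: ½(0 + -9)(5) = -22.5 m
Net displacement = -17 m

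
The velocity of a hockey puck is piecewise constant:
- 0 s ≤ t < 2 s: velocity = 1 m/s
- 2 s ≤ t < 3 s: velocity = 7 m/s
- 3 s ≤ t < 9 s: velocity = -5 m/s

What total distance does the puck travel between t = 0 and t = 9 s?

39 m

Total distance travelled is ∫|v| dt — sum the magnitudes of each area piece.
0–2 s: |1| × 2 = 2 m
2–3 s: |7| × 1 = 7 m
3–9 s: |-5| × 6 = 30 m
Total distance = 39 m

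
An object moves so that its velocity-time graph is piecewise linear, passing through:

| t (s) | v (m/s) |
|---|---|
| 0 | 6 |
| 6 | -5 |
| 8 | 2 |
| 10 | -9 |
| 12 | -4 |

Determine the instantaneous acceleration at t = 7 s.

3.5 m/s²

Acceleration is the slope of the v-t graph on 6–8 s: (2 − -5)/(8 − 6) = 3.5 m/s².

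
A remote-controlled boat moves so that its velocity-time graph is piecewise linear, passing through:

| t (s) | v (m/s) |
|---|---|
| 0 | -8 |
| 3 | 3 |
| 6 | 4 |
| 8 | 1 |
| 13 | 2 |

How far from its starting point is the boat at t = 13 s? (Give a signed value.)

Displacement is the signed area under the v-t curve.
0–3 s: ½(-8 + 3)(3) = -7.5 m
3–6 s: ½(3 + 4)(3) = 10.5 m
6–8 s: ½(4 + 1)(2) = 5 m
8–13 s: ½(1 + 2)(5) = 7.5 m
Net displacement = 15.5 m

15.5 m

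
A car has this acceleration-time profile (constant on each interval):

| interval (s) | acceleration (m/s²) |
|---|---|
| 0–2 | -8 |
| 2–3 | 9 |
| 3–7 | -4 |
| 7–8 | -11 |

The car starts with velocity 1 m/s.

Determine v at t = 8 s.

-33 m/s

Δv equals the area under the a-t graph; then v = v₀ + Δv.
0–2 s: -8 × 2 = -16 m/s
2–3 s: 9 × 1 = 9 m/s
3–7 s: -4 × 4 = -16 m/s
7–8 s: -11 × 1 = -11 m/s
Δv = -34 m/s, so v(8) = 1 + (-34) = -33 m/s.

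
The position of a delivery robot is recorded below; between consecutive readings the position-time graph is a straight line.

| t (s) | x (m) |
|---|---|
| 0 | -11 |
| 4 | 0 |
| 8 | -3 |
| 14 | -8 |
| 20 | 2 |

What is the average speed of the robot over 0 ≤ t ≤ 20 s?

1.45 m/s

Average speed = (total path length)/(elapsed time); on a piecewise-linear x-t graph the path length is Σ|Δx|.
0–4 s: |Δx| = |0 − -11| = 11 m
4–8 s: |Δx| = |-3 − 0| = 3 m
8–14 s: |Δx| = |-8 − -3| = 5 m
14–20 s: |Δx| = |2 − -8| = 10 m
Total path = 29 m; average speed = 29/20 = 1.45 m/s.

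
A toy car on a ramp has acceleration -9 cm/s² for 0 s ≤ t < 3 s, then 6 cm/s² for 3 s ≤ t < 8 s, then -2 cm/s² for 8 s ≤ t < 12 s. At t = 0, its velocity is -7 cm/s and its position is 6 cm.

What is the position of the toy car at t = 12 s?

-182.5 cm

On each constant-a segment, Δv = aΔt and Δx = v₀Δt + ½aΔt²; chain segment to segment.
0–3 s: v starts -7 cm/s; Δx = -7·3 + ½·-9·3² = -61.5 cm; v ends -34 cm/s.
3–8 s: v starts -34 cm/s; Δx = -34·5 + ½·6·5² = -95 cm; v ends -4 cm/s.
8–12 s: v starts -4 cm/s; Δx = -4·4 + ½·-2·4² = -32 cm; v ends -12 cm/s.
x(12) = 6 + Σ Δx = -182.5 cm.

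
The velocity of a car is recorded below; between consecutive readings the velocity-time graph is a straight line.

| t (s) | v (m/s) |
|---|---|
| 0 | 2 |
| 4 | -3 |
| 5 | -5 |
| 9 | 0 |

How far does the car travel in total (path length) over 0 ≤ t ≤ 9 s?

Distance (not displacement) is the total path length: add the absolute areas under v-t.
0–4 s: v = 0 at t = 1.6 s; triangle areas 1.6 + 3.6 = 5.2 m
4–5 s: |½(-3 + -5)(1)| = 4 m
5–9 s: |½(-5 + 0)(4)| = 10 m
Total distance = 19.2 m

19.2 m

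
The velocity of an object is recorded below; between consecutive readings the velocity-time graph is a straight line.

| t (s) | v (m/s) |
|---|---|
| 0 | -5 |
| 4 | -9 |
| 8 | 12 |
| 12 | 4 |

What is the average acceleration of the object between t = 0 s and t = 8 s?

2.125 m/s²

Average acceleration = Δv/Δt = (12 − -5)/(8 − 0) = 2.125 m/s².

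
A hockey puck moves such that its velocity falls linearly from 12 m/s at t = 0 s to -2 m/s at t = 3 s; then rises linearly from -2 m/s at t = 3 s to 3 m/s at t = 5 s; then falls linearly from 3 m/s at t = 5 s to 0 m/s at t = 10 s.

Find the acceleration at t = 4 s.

Acceleration is the slope of the v-t graph on 3–5 s: (3 − -2)/(5 − 3) = 2.5 m/s².

2.5 m/s²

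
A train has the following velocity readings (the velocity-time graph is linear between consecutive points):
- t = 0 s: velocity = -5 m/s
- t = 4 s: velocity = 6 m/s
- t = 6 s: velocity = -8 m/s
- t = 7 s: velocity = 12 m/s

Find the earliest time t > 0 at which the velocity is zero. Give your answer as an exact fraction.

t = 20/11 s

v changes sign on 0–4 s (from -5 to 6); the graph is linear there, so v = 0 at t = 0 + (5)·(4 − 0)/(6 − -5) = 20/11 s.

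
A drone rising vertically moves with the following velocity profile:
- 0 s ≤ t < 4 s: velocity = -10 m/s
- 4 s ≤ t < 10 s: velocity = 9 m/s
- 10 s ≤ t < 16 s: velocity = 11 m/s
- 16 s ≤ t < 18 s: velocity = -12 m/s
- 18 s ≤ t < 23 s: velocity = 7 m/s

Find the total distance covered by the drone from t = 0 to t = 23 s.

219 m

Total distance travelled is ∫|v| dt — sum the magnitudes of each area piece.
0–4 s: |-10| × 4 = 40 m
4–10 s: |9| × 6 = 54 m
10–16 s: |11| × 6 = 66 m
16–18 s: |-12| × 2 = 24 m
18–23 s: |7| × 5 = 35 m
Total distance = 219 m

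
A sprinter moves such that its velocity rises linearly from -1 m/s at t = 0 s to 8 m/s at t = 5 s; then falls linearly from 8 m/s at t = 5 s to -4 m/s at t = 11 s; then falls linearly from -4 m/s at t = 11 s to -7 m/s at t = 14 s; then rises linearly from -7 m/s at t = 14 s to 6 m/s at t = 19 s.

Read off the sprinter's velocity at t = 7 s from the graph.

On 5–11 s the graph is linear from 8 to -4 m/s: v(7) = 8 + (-4 − 8)·(7 − 5)/(11 − 5) = 4 m/s.

4 m/s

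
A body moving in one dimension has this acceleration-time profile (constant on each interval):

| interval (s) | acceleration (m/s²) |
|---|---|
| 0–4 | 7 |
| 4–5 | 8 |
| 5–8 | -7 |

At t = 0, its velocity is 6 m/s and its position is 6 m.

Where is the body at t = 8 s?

218.5 m

On each constant-a segment, Δv = aΔt and Δx = v₀Δt + ½aΔt²; chain segment to segment.
0–4 s: v starts 6 m/s; Δx = 6·4 + ½·7·4² = 80 m; v ends 34 m/s.
4–5 s: v starts 34 m/s; Δx = 34·1 + ½·8·1² = 38 m; v ends 42 m/s.
5–8 s: v starts 42 m/s; Δx = 42·3 + ½·-7·3² = 94.5 m; v ends 21 m/s.
x(8) = 6 + Σ Δx = 218.5 m.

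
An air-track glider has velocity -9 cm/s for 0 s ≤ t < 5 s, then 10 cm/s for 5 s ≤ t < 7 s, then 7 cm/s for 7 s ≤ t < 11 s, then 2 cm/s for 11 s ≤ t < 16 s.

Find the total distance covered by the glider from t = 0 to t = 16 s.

Total distance travelled is ∫|v| dt — sum the magnitudes of each area piece.
0–5 s: |-9| × 5 = 45 cm
5–7 s: |10| × 2 = 20 cm
7–11 s: |7| × 4 = 28 cm
11–16 s: |2| × 5 = 10 cm
Total distance = 103 cm

103 cm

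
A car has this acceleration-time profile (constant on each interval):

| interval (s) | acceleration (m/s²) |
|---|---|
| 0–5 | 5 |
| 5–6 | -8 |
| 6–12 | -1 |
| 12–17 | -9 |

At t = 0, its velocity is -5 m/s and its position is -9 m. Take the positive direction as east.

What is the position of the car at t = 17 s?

16 m

On each constant-a segment, Δv = aΔt and Δx = v₀Δt + ½aΔt²; chain segment to segment.
0–5 s: v starts -5 m/s; Δx = -5·5 + ½·5·5² = 37.5 m; v ends 20 m/s.
5–6 s: v starts 20 m/s; Δx = 20·1 + ½·-8·1² = 16 m; v ends 12 m/s.
6–12 s: v starts 12 m/s; Δx = 12·6 + ½·-1·6² = 54 m; v ends 6 m/s.
12–17 s: v starts 6 m/s; Δx = 6·5 + ½·-9·5² = -82.5 m; v ends -39 m/s.
x(17) = -9 + Σ Δx = 16 m.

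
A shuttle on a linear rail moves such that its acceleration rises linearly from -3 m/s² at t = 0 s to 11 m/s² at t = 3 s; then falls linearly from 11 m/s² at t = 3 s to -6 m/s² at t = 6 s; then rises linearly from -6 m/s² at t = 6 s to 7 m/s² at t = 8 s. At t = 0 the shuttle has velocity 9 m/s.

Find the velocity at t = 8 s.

Δv equals the area under the a-t graph; then v = v₀ + Δv.
0–3 s: ½(-3 + 11)(3) = 12 m/s
3–6 s: ½(11 + -6)(3) = 7.5 m/s
6–8 s: ½(-6 + 7)(2) = 1 m/s
Δv = 20.5 m/s, so v(8) = 9 + (20.5) = 29.5 m/s.

29.5 m/s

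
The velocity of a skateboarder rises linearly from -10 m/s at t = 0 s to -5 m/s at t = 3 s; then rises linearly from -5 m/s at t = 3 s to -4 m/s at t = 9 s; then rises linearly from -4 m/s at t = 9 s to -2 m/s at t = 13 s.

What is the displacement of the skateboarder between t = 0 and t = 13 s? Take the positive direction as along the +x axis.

Net displacement equals the area under the velocity-time graph (areas below the axis count negative).
0–3 s: ½(-10 + -5)(3) = -22.5 m
3–9 s: ½(-5 + -4)(6) = -27 m
9–13 s: ½(-4 + -2)(4) = -12 m
Net displacement = -61.5 m

-61.5 m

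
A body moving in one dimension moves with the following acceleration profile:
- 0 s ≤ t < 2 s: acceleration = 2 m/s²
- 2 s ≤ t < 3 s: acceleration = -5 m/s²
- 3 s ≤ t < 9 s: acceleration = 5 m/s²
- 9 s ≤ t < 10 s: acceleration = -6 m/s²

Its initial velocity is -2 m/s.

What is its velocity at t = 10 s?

21 m/s

Δv equals the area under the a-t graph; then v = v₀ + Δv.
0–2 s: 2 × 2 = 4 m/s
2–3 s: -5 × 1 = -5 m/s
3–9 s: 5 × 6 = 30 m/s
9–10 s: -6 × 1 = -6 m/s
Δv = 23 m/s, so v(10) = -2 + (23) = 21 m/s.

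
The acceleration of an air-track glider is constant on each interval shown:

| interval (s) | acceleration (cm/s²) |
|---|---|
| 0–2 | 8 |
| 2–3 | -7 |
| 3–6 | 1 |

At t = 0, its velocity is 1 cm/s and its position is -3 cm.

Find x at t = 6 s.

On each constant-a segment, Δv = aΔt and Δx = v₀Δt + ½aΔt²; chain segment to segment.
0–2 s: v starts 1 cm/s; Δx = 1·2 + ½·8·2² = 18 cm; v ends 17 cm/s.
2–3 s: v starts 17 cm/s; Δx = 17·1 + ½·-7·1² = 13.5 cm; v ends 10 cm/s.
3–6 s: v starts 10 cm/s; Δx = 10·3 + ½·1·3² = 34.5 cm; v ends 13 cm/s.
x(6) = -3 + Σ Δx = 63 cm.

63 cm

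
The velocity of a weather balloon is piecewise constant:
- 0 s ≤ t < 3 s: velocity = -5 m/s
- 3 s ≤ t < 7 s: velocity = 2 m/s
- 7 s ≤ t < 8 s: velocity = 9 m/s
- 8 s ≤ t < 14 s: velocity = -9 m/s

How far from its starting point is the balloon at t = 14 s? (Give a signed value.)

-52 m

Displacement is the signed area under the v-t curve.
0–3 s: -5 × 3 = -15 m
3–7 s: 2 × 4 = 8 m
7–8 s: 9 × 1 = 9 m
8–14 s: -9 × 6 = -54 m
Net displacement = -52 m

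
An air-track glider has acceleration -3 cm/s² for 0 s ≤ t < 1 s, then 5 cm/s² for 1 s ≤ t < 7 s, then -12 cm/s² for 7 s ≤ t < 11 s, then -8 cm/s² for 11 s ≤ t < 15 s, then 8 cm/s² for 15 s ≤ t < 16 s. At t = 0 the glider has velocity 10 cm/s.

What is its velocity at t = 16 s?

Δv equals the area under the a-t graph; then v = v₀ + Δv.
0–1 s: -3 × 1 = -3 cm/s
1–7 s: 5 × 6 = 30 cm/s
7–11 s: -12 × 4 = -48 cm/s
11–15 s: -8 × 4 = -32 cm/s
15–16 s: 8 × 1 = 8 cm/s
Δv = -45 cm/s, so v(16) = 10 + (-45) = -35 cm/s.

-35 cm/s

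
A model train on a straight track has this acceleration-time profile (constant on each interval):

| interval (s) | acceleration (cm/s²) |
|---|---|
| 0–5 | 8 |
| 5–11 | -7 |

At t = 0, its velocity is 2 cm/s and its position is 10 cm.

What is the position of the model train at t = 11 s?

On each constant-a segment, Δv = aΔt and Δx = v₀Δt + ½aΔt²; chain segment to segment.
0–5 s: v starts 2 cm/s; Δx = 2·5 + ½·8·5² = 110 cm; v ends 42 cm/s.
5–11 s: v starts 42 cm/s; Δx = 42·6 + ½·-7·6² = 126 cm; v ends 0 cm/s.
x(11) = 10 + Σ Δx = 246 cm.

246 cm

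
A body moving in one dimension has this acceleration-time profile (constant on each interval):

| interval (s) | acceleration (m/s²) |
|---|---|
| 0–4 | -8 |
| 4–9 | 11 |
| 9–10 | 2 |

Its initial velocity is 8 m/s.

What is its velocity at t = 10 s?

Δv equals the area under the a-t graph; then v = v₀ + Δv.
0–4 s: -8 × 4 = -32 m/s
4–9 s: 11 × 5 = 55 m/s
9–10 s: 2 × 1 = 2 m/s
Δv = 25 m/s, so v(10) = 8 + (25) = 33 m/s.

33 m/s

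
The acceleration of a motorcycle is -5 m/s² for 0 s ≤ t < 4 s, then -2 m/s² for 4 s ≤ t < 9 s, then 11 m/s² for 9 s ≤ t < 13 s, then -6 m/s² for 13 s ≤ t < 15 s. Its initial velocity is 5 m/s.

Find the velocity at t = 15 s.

Δv equals the area under the a-t graph; then v = v₀ + Δv.
0–4 s: -5 × 4 = -20 m/s
4–9 s: -2 × 5 = -10 m/s
9–13 s: 11 × 4 = 44 m/s
13–15 s: -6 × 2 = -12 m/s
Δv = 2 m/s, so v(15) = 5 + (2) = 7 m/s.

7 m/s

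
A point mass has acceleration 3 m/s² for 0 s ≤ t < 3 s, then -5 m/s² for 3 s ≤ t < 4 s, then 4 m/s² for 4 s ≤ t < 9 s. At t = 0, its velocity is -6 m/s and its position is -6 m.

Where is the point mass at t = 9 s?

On each constant-a segment, Δv = aΔt and Δx = v₀Δt + ½aΔt²; chain segment to segment.
0–3 s: v starts -6 m/s; Δx = -6·3 + ½·3·3² = -4.5 m; v ends 3 m/s.
3–4 s: v starts 3 m/s; Δx = 3·1 + ½·-5·1² = 0.5 m; v ends -2 m/s.
4–9 s: v starts -2 m/s; Δx = -2·5 + ½·4·5² = 40 m; v ends 18 m/s.
x(9) = -6 + Σ Δx = 30 m.

30 m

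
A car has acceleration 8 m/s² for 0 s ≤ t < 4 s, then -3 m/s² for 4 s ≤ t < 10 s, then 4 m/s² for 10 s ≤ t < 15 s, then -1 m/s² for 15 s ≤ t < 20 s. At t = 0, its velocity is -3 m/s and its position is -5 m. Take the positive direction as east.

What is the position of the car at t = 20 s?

On each constant-a segment, Δv = aΔt and Δx = v₀Δt + ½aΔt²; chain segment to segment.
0–4 s: v starts -3 m/s; Δx = -3·4 + ½·8·4² = 52 m; v ends 29 m/s.
4–10 s: v starts 29 m/s; Δx = 29·6 + ½·-3·6² = 120 m; v ends 11 m/s.
10–15 s: v starts 11 m/s; Δx = 11·5 + ½·4·5² = 105 m; v ends 31 m/s.
15–20 s: v starts 31 m/s; Δx = 31·5 + ½·-1·5² = 142.5 m; v ends 26 m/s.
x(20) = -5 + Σ Δx = 414.5 m.

414.5 m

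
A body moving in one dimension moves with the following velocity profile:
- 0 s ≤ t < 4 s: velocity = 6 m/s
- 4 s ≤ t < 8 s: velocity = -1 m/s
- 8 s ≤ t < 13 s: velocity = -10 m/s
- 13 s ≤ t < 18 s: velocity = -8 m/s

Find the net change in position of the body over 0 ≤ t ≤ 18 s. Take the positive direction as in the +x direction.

Displacement is the signed area under the v-t curve.
0–4 s: 6 × 4 = 24 m
4–8 s: -1 × 4 = -4 m
8–13 s: -10 × 5 = -50 m
13–18 s: -8 × 5 = -40 m
Net displacement = -70 m

-70 m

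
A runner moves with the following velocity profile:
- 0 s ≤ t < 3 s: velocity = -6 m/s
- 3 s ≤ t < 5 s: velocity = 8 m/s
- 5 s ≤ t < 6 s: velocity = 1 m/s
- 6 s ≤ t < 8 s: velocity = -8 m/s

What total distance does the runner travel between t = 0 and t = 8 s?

51 m

Total distance travelled is ∫|v| dt — sum the magnitudes of each area piece.
0–3 s: |-6| × 3 = 18 m
3–5 s: |8| × 2 = 16 m
5–6 s: |1| × 1 = 1 m
6–8 s: |-8| × 2 = 16 m
Total distance = 51 m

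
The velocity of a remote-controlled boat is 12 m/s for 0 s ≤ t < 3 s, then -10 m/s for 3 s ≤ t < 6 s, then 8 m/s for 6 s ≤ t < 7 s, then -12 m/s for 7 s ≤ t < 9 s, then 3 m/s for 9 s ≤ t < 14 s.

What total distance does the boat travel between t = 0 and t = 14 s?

Total distance travelled is ∫|v| dt — sum the magnitudes of each area piece.
0–3 s: |12| × 3 = 36 m
3–6 s: |-10| × 3 = 30 m
6–7 s: |8| × 1 = 8 m
7–9 s: |-12| × 2 = 24 m
9–14 s: |3| × 5 = 15 m
Total distance = 113 m

113 m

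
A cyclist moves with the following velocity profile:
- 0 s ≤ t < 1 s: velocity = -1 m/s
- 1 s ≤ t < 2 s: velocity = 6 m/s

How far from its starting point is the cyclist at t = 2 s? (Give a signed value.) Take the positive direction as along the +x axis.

Net displacement equals the area under the velocity-time graph (areas below the axis count negative).
0–1 s: -1 × 1 = -1 m
1–2 s: 6 × 1 = 6 m
Net displacement = 5 m

5 m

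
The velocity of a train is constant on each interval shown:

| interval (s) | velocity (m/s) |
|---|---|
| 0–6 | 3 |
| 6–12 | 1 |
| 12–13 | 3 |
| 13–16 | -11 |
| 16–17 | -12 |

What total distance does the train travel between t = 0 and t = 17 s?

Total distance travelled is ∫|v| dt — sum the magnitudes of each area piece.
0–6 s: |3| × 6 = 18 m
6–12 s: |1| × 6 = 6 m
12–13 s: |3| × 1 = 3 m
13–16 s: |-11| × 3 = 33 m
16–17 s: |-12| × 1 = 12 m
Total distance = 72 m

72 m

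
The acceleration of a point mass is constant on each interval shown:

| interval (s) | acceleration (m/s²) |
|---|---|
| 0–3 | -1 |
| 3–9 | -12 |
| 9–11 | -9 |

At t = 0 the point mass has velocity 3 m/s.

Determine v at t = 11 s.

Δv equals the area under the a-t graph; then v = v₀ + Δv.
0–3 s: -1 × 3 = -3 m/s
3–9 s: -12 × 6 = -72 m/s
9–11 s: -9 × 2 = -18 m/s
Δv = -93 m/s, so v(11) = 3 + (-93) = -90 m/s.

-90 m/s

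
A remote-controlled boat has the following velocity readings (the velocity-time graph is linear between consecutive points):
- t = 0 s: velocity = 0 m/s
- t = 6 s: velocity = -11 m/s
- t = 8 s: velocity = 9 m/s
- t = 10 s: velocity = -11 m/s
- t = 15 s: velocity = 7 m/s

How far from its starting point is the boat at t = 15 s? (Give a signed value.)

Displacement is the signed area under the v-t curve.
0–6 s: ½(0 + -11)(6) = -33 m
6–8 s: ½(-11 + 9)(2) = -2 m
8–10 s: ½(9 + -11)(2) = -2 m
10–15 s: ½(-11 + 7)(5) = -10 m
Net displacement = -47 m

-47 m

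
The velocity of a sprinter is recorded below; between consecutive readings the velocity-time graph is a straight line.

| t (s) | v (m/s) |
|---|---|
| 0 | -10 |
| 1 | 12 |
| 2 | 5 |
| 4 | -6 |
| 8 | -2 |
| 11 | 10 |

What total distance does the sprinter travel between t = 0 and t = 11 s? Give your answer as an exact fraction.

Distance (not displacement) is the total path length: add the absolute areas under v-t.
0–1 s: v = 0 at t = 5/11 s; triangle areas 25/11 + 36/11 = 61/11 m
1–2 s: |½(12 + 5)(1)| = 8.5 m
2–4 s: v = 0 at t = 32/11 s; triangle areas 25/11 + 36/11 = 61/11 m
4–8 s: |½(-6 + -2)(4)| = 16 m
8–11 s: v = 0 at t = 8.5 s; triangle areas 0.5 + 12.5 = 13 m
Total distance = 1069/22 m

1069/22 m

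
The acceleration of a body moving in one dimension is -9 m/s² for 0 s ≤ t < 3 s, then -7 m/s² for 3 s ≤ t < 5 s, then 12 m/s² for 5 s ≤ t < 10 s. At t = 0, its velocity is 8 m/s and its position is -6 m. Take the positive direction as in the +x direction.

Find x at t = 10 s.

On each constant-a segment, Δv = aΔt and Δx = v₀Δt + ½aΔt²; chain segment to segment.
0–3 s: v starts 8 m/s; Δx = 8·3 + ½·-9·3² = -16.5 m; v ends -19 m/s.
3–5 s: v starts -19 m/s; Δx = -19·2 + ½·-7·2² = -52 m; v ends -33 m/s.
5–10 s: v starts -33 m/s; Δx = -33·5 + ½·12·5² = -15 m; v ends 27 m/s.
x(10) = -6 + Σ Δx = -89.5 m.

-89.5 m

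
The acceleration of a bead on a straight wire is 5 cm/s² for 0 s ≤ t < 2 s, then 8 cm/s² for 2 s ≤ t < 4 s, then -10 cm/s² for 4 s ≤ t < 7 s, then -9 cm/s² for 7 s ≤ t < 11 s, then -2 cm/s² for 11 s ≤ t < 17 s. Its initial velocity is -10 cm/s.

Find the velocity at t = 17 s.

-62 cm/s

Δv equals the area under the a-t graph; then v = v₀ + Δv.
0–2 s: 5 × 2 = 10 cm/s
2–4 s: 8 × 2 = 16 cm/s
4–7 s: -10 × 3 = -30 cm/s
7–11 s: -9 × 4 = -36 cm/s
11–17 s: -2 × 6 = -12 cm/s
Δv = -52 cm/s, so v(17) = -10 + (-52) = -62 cm/s.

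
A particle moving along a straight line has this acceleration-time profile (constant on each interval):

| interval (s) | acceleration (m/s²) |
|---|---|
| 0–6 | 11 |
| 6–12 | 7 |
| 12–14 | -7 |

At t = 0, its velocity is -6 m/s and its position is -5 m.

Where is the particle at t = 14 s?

On each constant-a segment, Δv = aΔt and Δx = v₀Δt + ½aΔt²; chain segment to segment.
0–6 s: v starts -6 m/s; Δx = -6·6 + ½·11·6² = 162 m; v ends 60 m/s.
6–12 s: v starts 60 m/s; Δx = 60·6 + ½·7·6² = 486 m; v ends 102 m/s.
12–14 s: v starts 102 m/s; Δx = 102·2 + ½·-7·2² = 190 m; v ends 88 m/s.
x(14) = -5 + Σ Δx = 833 m.

833 m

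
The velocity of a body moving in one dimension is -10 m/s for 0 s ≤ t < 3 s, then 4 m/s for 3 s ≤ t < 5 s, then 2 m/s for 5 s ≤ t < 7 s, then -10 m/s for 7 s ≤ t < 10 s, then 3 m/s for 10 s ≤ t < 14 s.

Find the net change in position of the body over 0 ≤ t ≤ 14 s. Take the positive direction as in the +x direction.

-36 m

Displacement is the signed area under the v-t curve.
0–3 s: -10 × 3 = -30 m
3–5 s: 4 × 2 = 8 m
5–7 s: 2 × 2 = 4 m
7–10 s: -10 × 3 = -30 m
10–14 s: 3 × 4 = 12 m
Net displacement = -36 m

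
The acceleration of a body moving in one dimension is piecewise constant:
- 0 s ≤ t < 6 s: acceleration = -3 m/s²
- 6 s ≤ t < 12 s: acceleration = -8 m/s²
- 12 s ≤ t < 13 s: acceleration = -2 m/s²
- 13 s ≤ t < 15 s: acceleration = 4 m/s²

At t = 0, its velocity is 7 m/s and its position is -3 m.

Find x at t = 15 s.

On each constant-a segment, Δv = aΔt and Δx = v₀Δt + ½aΔt²; chain segment to segment.
0–6 s: v starts 7 m/s; Δx = 7·6 + ½·-3·6² = -12 m; v ends -11 m/s.
6–12 s: v starts -11 m/s; Δx = -11·6 + ½·-8·6² = -210 m; v ends -59 m/s.
12–13 s: v starts -59 m/s; Δx = -59·1 + ½·-2·1² = -60 m; v ends -61 m/s.
13–15 s: v starts -61 m/s; Δx = -61·2 + ½·4·2² = -114 m; v ends -53 m/s.
x(15) = -3 + Σ Δx = -399 m.

-399 m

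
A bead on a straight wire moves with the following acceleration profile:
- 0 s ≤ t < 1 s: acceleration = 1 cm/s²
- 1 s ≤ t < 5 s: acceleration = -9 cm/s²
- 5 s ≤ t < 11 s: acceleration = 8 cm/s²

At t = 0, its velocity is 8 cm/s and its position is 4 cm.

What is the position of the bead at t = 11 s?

-41.5 cm

On each constant-a segment, Δv = aΔt and Δx = v₀Δt + ½aΔt²; chain segment to segment.
0–1 s: v starts 8 cm/s; Δx = 8·1 + ½·1·1² = 8.5 cm; v ends 9 cm/s.
1–5 s: v starts 9 cm/s; Δx = 9·4 + ½·-9·4² = -36 cm; v ends -27 cm/s.
5–11 s: v starts -27 cm/s; Δx = -27·6 + ½·8·6² = -18 cm; v ends 21 cm/s.
x(11) = 4 + Σ Δx = -41.5 cm.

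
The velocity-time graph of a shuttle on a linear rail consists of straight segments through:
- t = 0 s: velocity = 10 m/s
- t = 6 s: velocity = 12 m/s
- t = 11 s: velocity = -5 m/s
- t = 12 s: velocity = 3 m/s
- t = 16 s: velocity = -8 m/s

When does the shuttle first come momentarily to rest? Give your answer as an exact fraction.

v changes sign on 6–11 s (from 12 to -5); the graph is linear there, so v = 0 at t = 6 + (-12)·(11 − 6)/(-5 − 12) = 162/17 s.

t = 162/17 s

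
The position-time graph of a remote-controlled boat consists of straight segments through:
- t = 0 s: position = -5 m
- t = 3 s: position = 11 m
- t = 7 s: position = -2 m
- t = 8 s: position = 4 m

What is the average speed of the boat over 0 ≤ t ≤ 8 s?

4.375 m/s

Average speed = (total path length)/(elapsed time); on a piecewise-linear x-t graph the path length is Σ|Δx|.
0–3 s: |Δx| = |11 − -5| = 16 m
3–7 s: |Δx| = |-2 − 11| = 13 m
7–8 s: |Δx| = |4 − -2| = 6 m
Total path = 35 m; average speed = 35/8 = 4.375 m/s.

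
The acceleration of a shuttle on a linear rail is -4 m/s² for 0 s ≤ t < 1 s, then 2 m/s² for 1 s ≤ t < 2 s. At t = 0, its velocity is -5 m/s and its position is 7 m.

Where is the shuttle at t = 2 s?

On each constant-a segment, Δv = aΔt and Δx = v₀Δt + ½aΔt²; chain segment to segment.
0–1 s: v starts -5 m/s; Δx = -5·1 + ½·-4·1² = -7 m; v ends -9 m/s.
1–2 s: v starts -9 m/s; Δx = -9·1 + ½·2·1² = -8 m; v ends -7 m/s.
x(2) = 7 + Σ Δx = -8 m.

-8 m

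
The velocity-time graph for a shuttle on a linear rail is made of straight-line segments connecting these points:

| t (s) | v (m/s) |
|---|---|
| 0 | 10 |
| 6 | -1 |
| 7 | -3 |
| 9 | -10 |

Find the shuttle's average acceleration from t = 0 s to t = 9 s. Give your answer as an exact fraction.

-20/9 m/s²

Average acceleration = Δv/Δt = (-10 − 10)/(9 − 0) = -20/9 m/s².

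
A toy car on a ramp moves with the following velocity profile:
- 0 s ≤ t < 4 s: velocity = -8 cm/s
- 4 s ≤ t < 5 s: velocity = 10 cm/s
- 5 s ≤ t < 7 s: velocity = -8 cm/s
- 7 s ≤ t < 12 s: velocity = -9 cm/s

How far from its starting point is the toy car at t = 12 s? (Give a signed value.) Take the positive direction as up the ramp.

Displacement is the signed area under the v-t curve.
0–4 s: -8 × 4 = -32 cm
4–5 s: 10 × 1 = 10 cm
5–7 s: -8 × 2 = -16 cm
7–12 s: -9 × 5 = -45 cm
Net displacement = -83 cm

-83 cm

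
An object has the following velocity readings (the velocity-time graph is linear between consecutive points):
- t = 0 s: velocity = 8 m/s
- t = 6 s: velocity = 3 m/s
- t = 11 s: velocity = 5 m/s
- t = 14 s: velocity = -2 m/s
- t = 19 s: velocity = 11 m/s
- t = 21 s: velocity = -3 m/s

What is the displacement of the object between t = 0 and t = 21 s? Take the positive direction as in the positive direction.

88 m

Net displacement equals the area under the velocity-time graph (areas below the axis count negative).
0–6 s: ½(8 + 3)(6) = 33 m
6–11 s: ½(3 + 5)(5) = 20 m
11–14 s: ½(5 + -2)(3) = 4.5 m
14–19 s: ½(-2 + 11)(5) = 22.5 m
19–21 s: ½(11 + -3)(2) = 8 m
Net displacement = 88 m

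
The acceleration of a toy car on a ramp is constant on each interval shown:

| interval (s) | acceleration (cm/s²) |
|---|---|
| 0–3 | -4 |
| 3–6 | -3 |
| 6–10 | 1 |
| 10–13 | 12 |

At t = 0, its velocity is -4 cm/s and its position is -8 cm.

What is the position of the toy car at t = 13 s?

On each constant-a segment, Δv = aΔt and Δx = v₀Δt + ½aΔt²; chain segment to segment.
0–3 s: v starts -4 cm/s; Δx = -4·3 + ½·-4·3² = -30 cm; v ends -16 cm/s.
3–6 s: v starts -16 cm/s; Δx = -16·3 + ½·-3·3² = -61.5 cm; v ends -25 cm/s.
6–10 s: v starts -25 cm/s; Δx = -25·4 + ½·1·4² = -92 cm; v ends -21 cm/s.
10–13 s: v starts -21 cm/s; Δx = -21·3 + ½·12·3² = -9 cm; v ends 15 cm/s.
x(13) = -8 + Σ Δx = -200.5 cm.

-200.5 cm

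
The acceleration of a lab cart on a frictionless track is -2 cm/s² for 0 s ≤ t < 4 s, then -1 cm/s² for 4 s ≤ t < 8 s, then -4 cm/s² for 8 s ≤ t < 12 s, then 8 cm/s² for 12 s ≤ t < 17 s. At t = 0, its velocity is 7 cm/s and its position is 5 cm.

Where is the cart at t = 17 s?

On each constant-a segment, Δv = aΔt and Δx = v₀Δt + ½aΔt²; chain segment to segment.
0–4 s: v starts 7 cm/s; Δx = 7·4 + ½·-2·4² = 12 cm; v ends -1 cm/s.
4–8 s: v starts -1 cm/s; Δx = -1·4 + ½·-1·4² = -12 cm; v ends -5 cm/s.
8–12 s: v starts -5 cm/s; Δx = -5·4 + ½·-4·4² = -52 cm; v ends -21 cm/s.
12–17 s: v starts -21 cm/s; Δx = -21·5 + ½·8·5² = -5 cm; v ends 19 cm/s.
x(17) = 5 + Σ Δx = -52 cm.

-52 cm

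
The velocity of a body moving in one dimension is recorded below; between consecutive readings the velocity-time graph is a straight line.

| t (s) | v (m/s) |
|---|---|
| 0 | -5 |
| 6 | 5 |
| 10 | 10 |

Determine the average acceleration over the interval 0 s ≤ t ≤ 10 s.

Average acceleration = Δv/Δt = (10 − -5)/(10 − 0) = 1.5 m/s².

1.5 m/s²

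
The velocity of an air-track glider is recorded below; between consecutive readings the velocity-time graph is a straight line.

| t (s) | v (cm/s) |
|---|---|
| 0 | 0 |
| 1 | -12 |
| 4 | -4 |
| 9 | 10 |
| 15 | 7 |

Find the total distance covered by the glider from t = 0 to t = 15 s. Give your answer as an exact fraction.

Distance (not displacement) is the total path length: add the absolute areas under v-t.
0–1 s: |½(0 + -12)(1)| = 6 cm
1–4 s: |½(-12 + -4)(3)| = 24 cm
4–9 s: v = 0 at t = 38/7 s; triangle areas 20/7 + 125/7 = 145/7 cm
9–15 s: |½(10 + 7)(6)| = 51 cm
Total distance = 712/7 cm

712/7 cm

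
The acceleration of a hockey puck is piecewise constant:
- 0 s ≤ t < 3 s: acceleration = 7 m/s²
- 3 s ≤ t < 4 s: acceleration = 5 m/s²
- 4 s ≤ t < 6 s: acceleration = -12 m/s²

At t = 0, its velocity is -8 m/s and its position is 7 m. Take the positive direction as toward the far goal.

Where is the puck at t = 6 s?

On each constant-a segment, Δv = aΔt and Δx = v₀Δt + ½aΔt²; chain segment to segment.
0–3 s: v starts -8 m/s; Δx = -8·3 + ½·7·3² = 7.5 m; v ends 13 m/s.
3–4 s: v starts 13 m/s; Δx = 13·1 + ½·5·1² = 15.5 m; v ends 18 m/s.
4–6 s: v starts 18 m/s; Δx = 18·2 + ½·-12·2² = 12 m; v ends -6 m/s.
x(6) = 7 + Σ Δx = 42 m.

42 m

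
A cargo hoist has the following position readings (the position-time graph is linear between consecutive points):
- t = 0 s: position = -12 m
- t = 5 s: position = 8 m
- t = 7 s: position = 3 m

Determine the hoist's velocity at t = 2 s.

Velocity is the slope of the x-t graph on 0–5 s: (8 − -12)/(5 − 0) = 4 m/s.

4 m/s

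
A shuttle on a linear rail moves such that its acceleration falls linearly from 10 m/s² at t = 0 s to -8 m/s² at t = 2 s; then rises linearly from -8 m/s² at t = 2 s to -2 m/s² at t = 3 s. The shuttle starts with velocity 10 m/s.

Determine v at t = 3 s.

7 m/s

Δv equals the area under the a-t graph; then v = v₀ + Δv.
0–2 s: ½(10 + -8)(2) = 2 m/s
2–3 s: ½(-8 + -2)(1) = -5 m/s
Δv = -3 m/s, so v(3) = 10 + (-3) = 7 m/s.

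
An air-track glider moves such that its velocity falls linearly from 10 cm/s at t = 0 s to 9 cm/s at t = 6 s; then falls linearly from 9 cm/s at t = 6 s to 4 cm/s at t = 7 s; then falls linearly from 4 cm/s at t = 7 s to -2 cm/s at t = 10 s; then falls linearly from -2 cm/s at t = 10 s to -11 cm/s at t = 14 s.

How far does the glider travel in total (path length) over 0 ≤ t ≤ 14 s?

Total distance travelled is ∫|v| dt — sum the magnitudes of each area piece.
0–6 s: |½(10 + 9)(6)| = 57 cm
6–7 s: |½(9 + 4)(1)| = 6.5 cm
7–10 s: v = 0 at t = 9 s; triangle areas 4 + 1 = 5 cm
10–14 s: |½(-2 + -11)(4)| = 26 cm
Total distance = 94.5 cm

94.5 cm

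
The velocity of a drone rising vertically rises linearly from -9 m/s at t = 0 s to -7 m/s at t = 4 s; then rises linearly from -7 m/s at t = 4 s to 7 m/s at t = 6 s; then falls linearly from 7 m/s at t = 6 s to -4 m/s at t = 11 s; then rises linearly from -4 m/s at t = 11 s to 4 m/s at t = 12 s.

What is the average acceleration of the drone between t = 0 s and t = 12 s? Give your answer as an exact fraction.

Average acceleration = Δv/Δt = (4 − -9)/(12 − 0) = 13/12 m/s².

13/12 m/s²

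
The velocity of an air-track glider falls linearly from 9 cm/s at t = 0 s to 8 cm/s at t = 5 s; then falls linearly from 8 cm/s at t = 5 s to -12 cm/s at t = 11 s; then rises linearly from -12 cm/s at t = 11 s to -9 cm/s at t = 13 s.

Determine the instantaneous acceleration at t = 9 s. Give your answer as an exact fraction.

-10/3 cm/s²

Acceleration is the slope of the v-t graph on 5–11 s: (-12 − 8)/(11 − 5) = -10/3 cm/s².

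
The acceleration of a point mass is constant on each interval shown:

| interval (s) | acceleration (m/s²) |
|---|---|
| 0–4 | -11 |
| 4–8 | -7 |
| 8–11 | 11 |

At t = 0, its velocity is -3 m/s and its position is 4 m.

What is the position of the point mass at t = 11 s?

On each constant-a segment, Δv = aΔt and Δx = v₀Δt + ½aΔt²; chain segment to segment.
0–4 s: v starts -3 m/s; Δx = -3·4 + ½·-11·4² = -100 m; v ends -47 m/s.
4–8 s: v starts -47 m/s; Δx = -47·4 + ½·-7·4² = -244 m; v ends -75 m/s.
8–11 s: v starts -75 m/s; Δx = -75·3 + ½·11·3² = -175.5 m; v ends -42 m/s.
x(11) = 4 + Σ Δx = -515.5 m.

-515.5 m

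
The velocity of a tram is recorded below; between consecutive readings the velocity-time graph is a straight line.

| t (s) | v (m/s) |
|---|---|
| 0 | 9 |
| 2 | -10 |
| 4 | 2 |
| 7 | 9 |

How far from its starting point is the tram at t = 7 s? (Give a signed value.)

7.5 m

Net displacement equals the area under the velocity-time graph (areas below the axis count negative).
0–2 s: ½(9 + -10)(2) = -1 m
2–4 s: ½(-10 + 2)(2) = -8 m
4–7 s: ½(2 + 9)(3) = 16.5 m
Net displacement = 7.5 m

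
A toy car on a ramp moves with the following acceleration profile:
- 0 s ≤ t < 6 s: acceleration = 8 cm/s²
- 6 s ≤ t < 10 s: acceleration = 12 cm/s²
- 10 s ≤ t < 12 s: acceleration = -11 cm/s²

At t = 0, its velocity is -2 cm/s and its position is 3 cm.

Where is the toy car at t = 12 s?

581 cm

On each constant-a segment, Δv = aΔt and Δx = v₀Δt + ½aΔt²; chain segment to segment.
0–6 s: v starts -2 cm/s; Δx = -2·6 + ½·8·6² = 132 cm; v ends 46 cm/s.
6–10 s: v starts 46 cm/s; Δx = 46·4 + ½·12·4² = 280 cm; v ends 94 cm/s.
10–12 s: v starts 94 cm/s; Δx = 94·2 + ½·-11·2² = 166 cm; v ends 72 cm/s.
x(12) = 3 + Σ Δx = 581 cm.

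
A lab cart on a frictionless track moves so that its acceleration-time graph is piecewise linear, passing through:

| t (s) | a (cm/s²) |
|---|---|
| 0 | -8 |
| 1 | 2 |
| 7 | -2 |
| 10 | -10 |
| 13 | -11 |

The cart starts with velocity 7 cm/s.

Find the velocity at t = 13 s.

-45.5 cm/s

Δv equals the area under the a-t graph; then v = v₀ + Δv.
0–1 s: ½(-8 + 2)(1) = -3 cm/s
1–7 s: ½(2 + -2)(6) = 0 cm/s
7–10 s: ½(-2 + -10)(3) = -18 cm/s
10–13 s: ½(-10 + -11)(3) = -31.5 cm/s
Δv = -52.5 cm/s, so v(13) = 7 + (-52.5) = -45.5 cm/s.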